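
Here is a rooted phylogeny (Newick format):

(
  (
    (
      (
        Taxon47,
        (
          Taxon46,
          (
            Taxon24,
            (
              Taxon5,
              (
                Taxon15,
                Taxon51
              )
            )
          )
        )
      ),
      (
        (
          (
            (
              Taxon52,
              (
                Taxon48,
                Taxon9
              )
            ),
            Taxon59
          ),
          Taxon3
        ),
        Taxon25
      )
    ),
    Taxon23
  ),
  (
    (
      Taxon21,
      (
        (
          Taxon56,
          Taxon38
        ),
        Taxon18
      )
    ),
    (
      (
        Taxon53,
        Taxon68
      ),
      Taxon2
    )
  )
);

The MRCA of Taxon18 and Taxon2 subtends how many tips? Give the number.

7

The MRCA of Taxon18 and Taxon2 is the node subtending ((Taxon21,((Taxon56,Taxon38),Taxon18)),((Taxon53,Taxon68),Taxon2)).
That clade contains 7 terminal taxa: Taxon18, Taxon2, Taxon21, Taxon38, Taxon53, Taxon56, Taxon68.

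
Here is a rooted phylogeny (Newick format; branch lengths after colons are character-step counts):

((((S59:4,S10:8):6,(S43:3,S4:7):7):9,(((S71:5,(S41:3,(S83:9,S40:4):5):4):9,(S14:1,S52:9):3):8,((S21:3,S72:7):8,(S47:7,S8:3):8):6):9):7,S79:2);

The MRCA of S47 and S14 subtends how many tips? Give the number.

10

The MRCA of S47 and S14 is the node subtending (((S71,(S41,(S83,S40))),(S14,S52)),((S21,S72),(S47,S8))).
That clade contains 10 terminal taxa: S14, S21, S40, S41, S47, S52, S71, S72, S8, S83.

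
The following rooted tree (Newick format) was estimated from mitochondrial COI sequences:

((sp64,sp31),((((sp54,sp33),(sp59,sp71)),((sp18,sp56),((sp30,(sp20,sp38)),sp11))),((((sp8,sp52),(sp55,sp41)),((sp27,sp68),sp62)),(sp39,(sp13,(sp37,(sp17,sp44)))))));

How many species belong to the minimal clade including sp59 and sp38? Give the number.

10

The MRCA of sp59 and sp38 is the node subtending (((sp54,sp33),(sp59,sp71)),((sp18,sp56),((sp30,(sp20,sp38)),sp11))).
That clade contains 10 terminal taxa: sp11, sp18, sp20, sp30, sp33, sp38, sp54, sp56, sp59, sp71.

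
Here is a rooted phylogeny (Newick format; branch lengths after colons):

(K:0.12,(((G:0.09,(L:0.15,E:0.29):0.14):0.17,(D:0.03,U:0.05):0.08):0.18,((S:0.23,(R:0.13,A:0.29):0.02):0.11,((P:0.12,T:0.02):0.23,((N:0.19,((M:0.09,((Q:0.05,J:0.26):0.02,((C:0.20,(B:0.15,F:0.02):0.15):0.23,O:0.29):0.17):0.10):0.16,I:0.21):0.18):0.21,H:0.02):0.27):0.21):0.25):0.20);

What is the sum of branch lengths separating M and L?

2.01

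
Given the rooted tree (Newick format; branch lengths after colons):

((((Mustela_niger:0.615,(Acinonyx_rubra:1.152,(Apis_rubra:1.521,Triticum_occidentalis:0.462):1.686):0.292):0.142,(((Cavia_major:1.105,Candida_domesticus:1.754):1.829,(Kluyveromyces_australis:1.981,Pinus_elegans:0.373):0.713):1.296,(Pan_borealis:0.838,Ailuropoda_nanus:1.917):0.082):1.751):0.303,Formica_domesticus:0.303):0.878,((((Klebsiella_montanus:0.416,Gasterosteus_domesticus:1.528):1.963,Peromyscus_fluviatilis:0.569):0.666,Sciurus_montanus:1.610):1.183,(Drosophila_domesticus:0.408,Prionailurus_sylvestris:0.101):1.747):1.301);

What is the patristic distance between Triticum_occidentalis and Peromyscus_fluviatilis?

The path runs Triticum_occidentalis → … → MRCA → … → Peromyscus_fluviatilis; the MRCA is the root of the tree.
Branch lengths along that path: 0.462 + 1.686 + 0.292 + 0.142 + 0.303 + 0.878 + 1.301 + 1.183 + 0.666 + 0.569 = 7.482.

7.482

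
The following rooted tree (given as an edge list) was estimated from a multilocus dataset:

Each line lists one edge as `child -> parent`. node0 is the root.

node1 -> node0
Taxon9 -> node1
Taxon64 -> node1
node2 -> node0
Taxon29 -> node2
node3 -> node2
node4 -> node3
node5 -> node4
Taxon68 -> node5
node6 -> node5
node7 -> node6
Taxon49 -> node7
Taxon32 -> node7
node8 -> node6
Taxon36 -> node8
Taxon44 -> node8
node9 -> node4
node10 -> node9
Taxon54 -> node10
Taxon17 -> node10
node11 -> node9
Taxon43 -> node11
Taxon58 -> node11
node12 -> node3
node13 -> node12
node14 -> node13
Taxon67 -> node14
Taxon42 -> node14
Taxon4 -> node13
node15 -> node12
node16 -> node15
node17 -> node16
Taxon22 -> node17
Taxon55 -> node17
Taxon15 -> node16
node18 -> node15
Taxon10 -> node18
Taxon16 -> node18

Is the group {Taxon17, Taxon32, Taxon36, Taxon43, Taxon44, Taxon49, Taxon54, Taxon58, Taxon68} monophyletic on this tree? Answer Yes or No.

The most recent common ancestor of these taxa subtends ((Taxon68,((Taxon49,Taxon32),(Taxon36,Taxon44))),((Taxon54,Taxon17),(Taxon43,Taxon58))).
That clade has exactly 9 tips — every listed taxon and nothing else — so the group is monophyletic.

Yes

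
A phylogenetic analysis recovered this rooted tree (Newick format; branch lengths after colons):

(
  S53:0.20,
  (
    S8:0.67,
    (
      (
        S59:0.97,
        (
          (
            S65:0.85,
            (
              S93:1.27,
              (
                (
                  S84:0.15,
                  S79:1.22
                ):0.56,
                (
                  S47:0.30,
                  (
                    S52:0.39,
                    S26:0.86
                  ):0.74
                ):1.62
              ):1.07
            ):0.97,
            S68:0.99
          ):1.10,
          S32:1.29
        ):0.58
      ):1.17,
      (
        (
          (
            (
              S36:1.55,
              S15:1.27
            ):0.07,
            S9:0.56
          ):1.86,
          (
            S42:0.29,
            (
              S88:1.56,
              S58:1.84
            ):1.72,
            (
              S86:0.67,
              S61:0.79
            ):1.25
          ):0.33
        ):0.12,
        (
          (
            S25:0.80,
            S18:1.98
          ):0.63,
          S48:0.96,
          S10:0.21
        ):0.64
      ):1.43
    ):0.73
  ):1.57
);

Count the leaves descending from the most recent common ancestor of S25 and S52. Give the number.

22

The MRCA of S25 and S52 is the node subtending ((S59,((S65,(S93,((S84,S79),(S47,(S52,S26)))),S68),S32)),((((S36,S15),S9),(S42,(S88,S58),(S86,S61))),((S25,S18),S48,S10))).
That clade contains 22 terminal taxa: S10, S15, S18, S25, S26, S32, S36, S42, S47, S48, S52, S58, S59, S61, S65, S68, S79, S84, S86, S88, S9, S93.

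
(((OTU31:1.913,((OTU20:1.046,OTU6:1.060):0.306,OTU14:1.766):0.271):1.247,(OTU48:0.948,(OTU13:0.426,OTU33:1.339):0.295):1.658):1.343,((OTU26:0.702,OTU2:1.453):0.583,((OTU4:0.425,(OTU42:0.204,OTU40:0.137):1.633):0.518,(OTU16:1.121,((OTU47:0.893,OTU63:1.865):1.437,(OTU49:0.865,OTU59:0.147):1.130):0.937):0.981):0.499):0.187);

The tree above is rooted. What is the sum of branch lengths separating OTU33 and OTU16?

The path runs OTU33 → … → MRCA → … → OTU16; the MRCA is the root of the tree.
Branch lengths along that path: 1.339 + 0.295 + 1.658 + 1.343 + 0.187 + 0.499 + 0.981 + 1.121 = 7.423.

7.423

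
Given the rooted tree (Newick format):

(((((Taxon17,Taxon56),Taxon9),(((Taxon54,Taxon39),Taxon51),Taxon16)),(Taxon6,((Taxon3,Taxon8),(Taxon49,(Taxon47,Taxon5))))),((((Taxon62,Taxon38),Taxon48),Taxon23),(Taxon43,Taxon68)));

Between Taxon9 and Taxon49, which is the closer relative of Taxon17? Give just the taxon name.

The MRCA of Taxon17 and Taxon9 subtends ((Taxon17,Taxon56),Taxon9) (3 taxa).
The MRCA of Taxon17 and Taxon49 subtends ((((Taxon17,Taxon56),Taxon9),(((Taxon54,Taxon39),Taxon51),Taxon16)),(Taxon6,((Taxon3,Taxon8),(Taxon49,(Taxon47,Taxon5))))) (13 taxa).
The first is nested inside the second, so Taxon17 shares a more recent common ancestor with Taxon9.

Taxon9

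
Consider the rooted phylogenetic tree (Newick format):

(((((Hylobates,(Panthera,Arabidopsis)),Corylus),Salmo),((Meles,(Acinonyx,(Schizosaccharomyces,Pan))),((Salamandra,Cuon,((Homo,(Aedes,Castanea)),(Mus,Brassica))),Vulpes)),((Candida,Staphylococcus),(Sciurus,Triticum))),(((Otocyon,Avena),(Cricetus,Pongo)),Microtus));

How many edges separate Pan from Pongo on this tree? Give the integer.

10

The MRCA of Pan and Pongo is the root of the tree.
From Pan up to that node: 6 branches. From Pongo up to the same node: 4 branches. Total: 6 + 4 = 10.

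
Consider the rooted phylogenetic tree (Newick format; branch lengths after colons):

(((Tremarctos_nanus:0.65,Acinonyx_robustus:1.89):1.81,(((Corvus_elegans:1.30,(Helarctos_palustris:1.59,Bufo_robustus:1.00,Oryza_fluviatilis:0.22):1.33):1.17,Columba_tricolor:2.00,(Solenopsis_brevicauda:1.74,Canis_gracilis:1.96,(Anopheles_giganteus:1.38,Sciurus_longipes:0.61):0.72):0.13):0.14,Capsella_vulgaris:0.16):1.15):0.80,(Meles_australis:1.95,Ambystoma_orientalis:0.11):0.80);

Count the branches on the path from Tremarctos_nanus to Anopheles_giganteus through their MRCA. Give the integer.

7

The MRCA of Tremarctos_nanus and Anopheles_giganteus is the node subtending ((Tremarctos_nanus,Acinonyx_robustus),(((Corvus_elegans,(Helarctos_palustris,Bufo_robustus,Oryza_fluviatilis)),Columba_tricolor,(Solenopsis_brevicauda,Canis_gracilis,(Anopheles_giganteus,Sciurus_longipes))),Capsella_vulgaris)).
From Tremarctos_nanus up to that node: 2 branches. From Anopheles_giganteus up to the same node: 5 branches. Total: 2 + 5 = 7.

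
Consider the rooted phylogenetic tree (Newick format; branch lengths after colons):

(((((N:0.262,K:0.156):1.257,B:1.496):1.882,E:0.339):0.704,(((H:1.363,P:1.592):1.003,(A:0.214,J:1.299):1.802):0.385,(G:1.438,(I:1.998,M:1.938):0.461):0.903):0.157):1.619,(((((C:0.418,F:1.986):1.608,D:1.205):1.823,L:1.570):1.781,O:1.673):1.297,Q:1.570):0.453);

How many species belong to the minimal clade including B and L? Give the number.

The MRCA of B and L is the root, so the clade is the entire tree.
That clade contains 17 terminal taxa: A, B, C, D, E, F, G, H, I, J, K, L, M, N, O, P, Q.

17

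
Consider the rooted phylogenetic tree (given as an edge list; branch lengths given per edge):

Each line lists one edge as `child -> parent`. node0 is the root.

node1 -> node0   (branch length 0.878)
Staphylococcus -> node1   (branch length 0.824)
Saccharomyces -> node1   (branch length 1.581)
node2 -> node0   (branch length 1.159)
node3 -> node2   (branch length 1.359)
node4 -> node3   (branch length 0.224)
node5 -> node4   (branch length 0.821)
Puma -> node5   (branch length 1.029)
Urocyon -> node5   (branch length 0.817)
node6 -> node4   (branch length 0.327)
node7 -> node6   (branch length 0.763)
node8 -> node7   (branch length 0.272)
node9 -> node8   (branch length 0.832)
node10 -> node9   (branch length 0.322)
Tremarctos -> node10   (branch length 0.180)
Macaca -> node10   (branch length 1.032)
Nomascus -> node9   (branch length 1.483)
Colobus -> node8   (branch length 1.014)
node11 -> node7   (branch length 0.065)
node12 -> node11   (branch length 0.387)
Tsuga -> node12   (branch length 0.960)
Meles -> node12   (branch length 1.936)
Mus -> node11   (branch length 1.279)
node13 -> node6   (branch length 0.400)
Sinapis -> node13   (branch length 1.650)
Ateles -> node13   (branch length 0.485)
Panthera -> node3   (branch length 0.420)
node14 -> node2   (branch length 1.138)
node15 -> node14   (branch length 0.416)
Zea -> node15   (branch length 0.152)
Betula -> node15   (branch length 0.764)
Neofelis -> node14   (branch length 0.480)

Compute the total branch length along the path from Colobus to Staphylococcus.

6.820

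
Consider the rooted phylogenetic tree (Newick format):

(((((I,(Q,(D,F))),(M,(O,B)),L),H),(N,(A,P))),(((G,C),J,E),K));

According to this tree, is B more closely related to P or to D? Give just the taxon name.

D

The MRCA of B and D subtends ((I,(Q,(D,F))),(M,(O,B)),L) (8 taxa).
The MRCA of B and P subtends ((((I,(Q,(D,F))),(M,(O,B)),L),H),(N,(A,P))) (12 taxa).
The first is nested inside the second, so B shares a more recent common ancestor with D.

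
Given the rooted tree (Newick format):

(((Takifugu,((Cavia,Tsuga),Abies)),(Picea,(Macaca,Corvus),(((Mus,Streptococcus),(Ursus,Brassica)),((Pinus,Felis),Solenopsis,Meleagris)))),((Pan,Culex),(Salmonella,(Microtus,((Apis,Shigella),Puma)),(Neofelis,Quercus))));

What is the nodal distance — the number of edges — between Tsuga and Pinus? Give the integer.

9

The MRCA of Tsuga and Pinus is the node subtending ((Takifugu,((Cavia,Tsuga),Abies)),(Picea,(Macaca,Corvus),(((Mus,Streptococcus),(Ursus,Brassica)),((Pinus,Felis),Solenopsis,Meleagris)))).
From Tsuga up to that node: 4 branches. From Pinus up to the same node: 5 branches. Total: 4 + 5 = 9.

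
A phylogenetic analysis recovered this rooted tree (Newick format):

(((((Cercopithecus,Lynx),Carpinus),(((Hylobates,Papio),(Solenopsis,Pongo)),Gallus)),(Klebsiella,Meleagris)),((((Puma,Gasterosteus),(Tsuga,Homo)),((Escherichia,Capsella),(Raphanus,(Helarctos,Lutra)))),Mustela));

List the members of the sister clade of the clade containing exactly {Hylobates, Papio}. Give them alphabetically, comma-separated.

Pongo, Solenopsis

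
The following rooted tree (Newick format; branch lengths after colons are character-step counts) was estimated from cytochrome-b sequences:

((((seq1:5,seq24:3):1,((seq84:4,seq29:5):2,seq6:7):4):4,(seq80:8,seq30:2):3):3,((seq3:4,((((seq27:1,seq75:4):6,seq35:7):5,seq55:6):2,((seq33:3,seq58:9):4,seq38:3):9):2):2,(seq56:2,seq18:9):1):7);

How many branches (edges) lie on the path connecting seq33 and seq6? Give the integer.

10

The MRCA of seq33 and seq6 is the root of the tree.
From seq33 up to that node: 6 branches. From seq6 up to the same node: 4 branches. Total: 6 + 4 = 10.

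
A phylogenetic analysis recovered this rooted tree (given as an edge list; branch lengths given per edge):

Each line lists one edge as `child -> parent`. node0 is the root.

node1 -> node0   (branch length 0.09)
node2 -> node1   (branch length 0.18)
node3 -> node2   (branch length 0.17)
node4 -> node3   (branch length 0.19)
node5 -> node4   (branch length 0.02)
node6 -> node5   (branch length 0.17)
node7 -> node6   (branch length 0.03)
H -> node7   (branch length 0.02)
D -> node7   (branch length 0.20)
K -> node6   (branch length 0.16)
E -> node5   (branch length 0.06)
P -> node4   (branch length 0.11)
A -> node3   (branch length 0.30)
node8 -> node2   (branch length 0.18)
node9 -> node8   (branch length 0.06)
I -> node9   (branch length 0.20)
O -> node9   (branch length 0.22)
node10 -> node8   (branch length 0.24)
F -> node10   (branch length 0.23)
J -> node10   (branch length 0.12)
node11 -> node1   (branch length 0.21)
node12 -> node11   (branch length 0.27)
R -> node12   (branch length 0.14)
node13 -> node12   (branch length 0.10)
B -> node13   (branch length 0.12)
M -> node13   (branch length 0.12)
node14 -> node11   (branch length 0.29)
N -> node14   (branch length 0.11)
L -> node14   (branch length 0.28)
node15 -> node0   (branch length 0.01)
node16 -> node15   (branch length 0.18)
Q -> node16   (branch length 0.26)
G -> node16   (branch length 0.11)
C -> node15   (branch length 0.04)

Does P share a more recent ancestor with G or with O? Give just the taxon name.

O

The MRCA of P and O subtends ((((((H,D),K),E),P),A),((I,O),(F,J))) (10 taxa).
The MRCA of P and G is the root, subtending the entire tree (18 taxa).
The first is nested inside the second, so P shares a more recent common ancestor with O.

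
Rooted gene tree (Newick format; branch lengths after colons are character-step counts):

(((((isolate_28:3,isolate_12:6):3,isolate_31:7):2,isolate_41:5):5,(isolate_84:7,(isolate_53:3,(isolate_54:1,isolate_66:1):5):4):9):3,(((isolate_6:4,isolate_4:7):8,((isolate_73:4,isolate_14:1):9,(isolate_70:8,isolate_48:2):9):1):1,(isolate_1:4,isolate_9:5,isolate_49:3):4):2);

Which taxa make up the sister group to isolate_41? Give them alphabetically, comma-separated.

isolate_12, isolate_28, isolate_31

isolate_41 attaches to the tree at the node subtending (((isolate_28,isolate_12),isolate_31),isolate_41).
The other lineage descending from that same node — the sister group — is ((isolate_28,isolate_12),isolate_31); its 3 tips in alphabetical order are the answer.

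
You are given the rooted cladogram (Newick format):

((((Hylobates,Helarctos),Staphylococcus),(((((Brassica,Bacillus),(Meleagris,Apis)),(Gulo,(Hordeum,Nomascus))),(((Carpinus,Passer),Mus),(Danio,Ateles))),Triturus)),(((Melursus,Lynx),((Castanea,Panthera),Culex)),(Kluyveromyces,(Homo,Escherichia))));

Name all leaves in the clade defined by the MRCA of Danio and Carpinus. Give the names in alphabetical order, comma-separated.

Tracing Danio: it sits inside (Danio,Ateles).
Tracing Carpinus: it sits inside (Carpinus,Passer).
The smallest clade enclosing both is (((Carpinus,Passer),Mus),(Danio,Ateles)); the answer is its 5 terminal taxa in alphabetical order.

Ateles, Carpinus, Danio, Mus, Passer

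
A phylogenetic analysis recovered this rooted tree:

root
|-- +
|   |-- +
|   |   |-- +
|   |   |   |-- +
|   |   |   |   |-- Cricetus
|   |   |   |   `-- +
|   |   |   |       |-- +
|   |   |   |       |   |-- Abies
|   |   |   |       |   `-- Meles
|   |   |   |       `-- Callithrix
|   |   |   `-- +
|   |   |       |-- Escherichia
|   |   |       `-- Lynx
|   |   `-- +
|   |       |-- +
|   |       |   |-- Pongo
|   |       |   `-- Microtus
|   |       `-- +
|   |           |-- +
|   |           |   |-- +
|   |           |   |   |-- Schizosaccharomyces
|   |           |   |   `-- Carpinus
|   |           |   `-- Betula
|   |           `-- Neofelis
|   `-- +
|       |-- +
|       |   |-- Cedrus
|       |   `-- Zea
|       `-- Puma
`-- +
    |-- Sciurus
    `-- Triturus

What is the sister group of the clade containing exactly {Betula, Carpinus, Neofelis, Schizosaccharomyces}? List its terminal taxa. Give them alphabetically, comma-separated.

The clade containing exactly {Betula, Carpinus, Neofelis, Schizosaccharomyces} attaches to the tree at the node subtending ((Pongo,Microtus),(((Schizosaccharomyces,Carpinus),Betula),Neofelis)).
The other lineage descending from that same node — the sister group — is (Pongo,Microtus); its 2 tips in alphabetical order are the answer.

Microtus, Pongo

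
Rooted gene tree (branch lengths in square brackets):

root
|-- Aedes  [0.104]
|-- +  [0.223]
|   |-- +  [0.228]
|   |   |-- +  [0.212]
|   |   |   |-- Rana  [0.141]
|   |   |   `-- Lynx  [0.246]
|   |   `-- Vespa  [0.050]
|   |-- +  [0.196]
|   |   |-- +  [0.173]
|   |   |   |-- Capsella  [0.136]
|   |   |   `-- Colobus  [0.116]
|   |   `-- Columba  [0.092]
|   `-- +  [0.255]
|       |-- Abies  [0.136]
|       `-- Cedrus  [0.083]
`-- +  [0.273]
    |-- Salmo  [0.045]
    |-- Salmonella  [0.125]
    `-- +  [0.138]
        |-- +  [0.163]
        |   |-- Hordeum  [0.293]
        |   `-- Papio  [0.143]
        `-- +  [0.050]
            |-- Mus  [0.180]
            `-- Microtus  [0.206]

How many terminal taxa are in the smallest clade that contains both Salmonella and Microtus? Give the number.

6

The MRCA of Salmonella and Microtus is the node subtending (Salmo,Salmonella,((Hordeum,Papio),(Mus,Microtus))).
That clade contains 6 terminal taxa: Hordeum, Microtus, Mus, Papio, Salmo, Salmonella.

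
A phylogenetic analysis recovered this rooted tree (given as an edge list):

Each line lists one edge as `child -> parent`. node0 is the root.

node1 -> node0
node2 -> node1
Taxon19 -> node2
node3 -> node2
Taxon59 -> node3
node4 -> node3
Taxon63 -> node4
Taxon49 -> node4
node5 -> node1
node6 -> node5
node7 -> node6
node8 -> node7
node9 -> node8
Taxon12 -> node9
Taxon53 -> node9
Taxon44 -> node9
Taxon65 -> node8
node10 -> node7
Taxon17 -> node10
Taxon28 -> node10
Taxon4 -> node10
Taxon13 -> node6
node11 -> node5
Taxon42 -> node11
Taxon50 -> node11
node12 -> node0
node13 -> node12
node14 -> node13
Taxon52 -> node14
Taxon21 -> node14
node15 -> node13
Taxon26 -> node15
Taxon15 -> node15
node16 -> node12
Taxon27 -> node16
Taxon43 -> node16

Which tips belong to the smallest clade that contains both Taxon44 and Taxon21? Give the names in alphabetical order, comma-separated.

Taxon12, Taxon13, Taxon15, Taxon17, Taxon19, Taxon21, Taxon26, Taxon27, Taxon28, Taxon4, Taxon42, Taxon43, Taxon44, Taxon49, Taxon50, Taxon52, Taxon53, Taxon59, Taxon63, Taxon65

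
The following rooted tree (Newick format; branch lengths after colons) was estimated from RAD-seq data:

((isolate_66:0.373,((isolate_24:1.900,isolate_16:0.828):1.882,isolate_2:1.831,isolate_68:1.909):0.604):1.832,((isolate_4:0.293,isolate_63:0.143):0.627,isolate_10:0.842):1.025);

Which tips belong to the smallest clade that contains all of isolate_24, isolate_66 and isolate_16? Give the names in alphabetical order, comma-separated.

isolate_16, isolate_2, isolate_24, isolate_66, isolate_68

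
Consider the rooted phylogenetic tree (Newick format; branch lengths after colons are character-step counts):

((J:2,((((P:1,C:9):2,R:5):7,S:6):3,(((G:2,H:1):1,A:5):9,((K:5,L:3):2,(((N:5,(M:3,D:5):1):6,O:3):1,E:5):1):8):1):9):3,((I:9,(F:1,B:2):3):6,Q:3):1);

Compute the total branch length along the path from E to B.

The path runs E → … → MRCA → … → B; the MRCA is the root of the tree.
Branch lengths along that path: 5 + 1 + 8 + 1 + 9 + 3 + 1 + 6 + 3 + 2 = 39.

39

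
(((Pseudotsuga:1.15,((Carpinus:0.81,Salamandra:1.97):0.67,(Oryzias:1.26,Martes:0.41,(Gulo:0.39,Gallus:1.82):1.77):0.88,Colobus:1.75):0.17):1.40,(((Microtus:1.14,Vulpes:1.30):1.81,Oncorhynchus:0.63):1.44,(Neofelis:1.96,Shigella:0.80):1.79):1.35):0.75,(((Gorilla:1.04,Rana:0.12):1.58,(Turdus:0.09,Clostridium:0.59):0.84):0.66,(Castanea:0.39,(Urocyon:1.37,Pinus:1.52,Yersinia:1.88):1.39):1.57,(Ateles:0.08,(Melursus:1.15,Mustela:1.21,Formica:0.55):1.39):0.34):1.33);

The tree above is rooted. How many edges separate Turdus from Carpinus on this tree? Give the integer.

9

The MRCA of Turdus and Carpinus is the root of the tree.
From Turdus up to that node: 4 branches. From Carpinus up to the same node: 5 branches. Total: 4 + 5 = 9.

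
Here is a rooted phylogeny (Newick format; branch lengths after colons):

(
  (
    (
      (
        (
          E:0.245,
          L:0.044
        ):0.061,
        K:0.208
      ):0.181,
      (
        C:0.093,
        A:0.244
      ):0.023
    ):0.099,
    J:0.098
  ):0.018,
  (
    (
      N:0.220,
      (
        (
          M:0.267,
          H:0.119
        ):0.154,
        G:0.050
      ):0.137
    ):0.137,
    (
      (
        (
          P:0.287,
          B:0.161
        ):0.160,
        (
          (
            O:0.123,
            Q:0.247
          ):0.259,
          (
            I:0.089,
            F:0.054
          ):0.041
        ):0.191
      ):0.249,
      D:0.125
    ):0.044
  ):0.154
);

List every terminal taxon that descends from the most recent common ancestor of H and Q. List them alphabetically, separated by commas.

Tracing H: it sits inside (M,H).
Tracing Q: it sits inside (O,Q).
The smallest clade enclosing both is ((N,((M,H),G)),(((P,B),((O,Q),(I,F))),D)); the answer is its 11 terminal taxa in alphabetical order.

B, D, F, G, H, I, M, N, O, P, Q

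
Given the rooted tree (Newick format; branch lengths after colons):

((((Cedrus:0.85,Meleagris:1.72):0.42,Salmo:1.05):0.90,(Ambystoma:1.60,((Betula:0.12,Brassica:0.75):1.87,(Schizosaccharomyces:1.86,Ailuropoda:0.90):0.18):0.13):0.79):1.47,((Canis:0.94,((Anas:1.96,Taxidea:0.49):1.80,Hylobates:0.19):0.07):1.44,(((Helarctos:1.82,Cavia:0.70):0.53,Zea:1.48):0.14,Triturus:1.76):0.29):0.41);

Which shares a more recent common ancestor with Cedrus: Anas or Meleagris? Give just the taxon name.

The MRCA of Cedrus and Meleagris subtends (Cedrus,Meleagris) (2 taxa).
The MRCA of Cedrus and Anas is the root, subtending the entire tree (16 taxa).
The first is nested inside the second, so Cedrus shares a more recent common ancestor with Meleagris.

Meleagris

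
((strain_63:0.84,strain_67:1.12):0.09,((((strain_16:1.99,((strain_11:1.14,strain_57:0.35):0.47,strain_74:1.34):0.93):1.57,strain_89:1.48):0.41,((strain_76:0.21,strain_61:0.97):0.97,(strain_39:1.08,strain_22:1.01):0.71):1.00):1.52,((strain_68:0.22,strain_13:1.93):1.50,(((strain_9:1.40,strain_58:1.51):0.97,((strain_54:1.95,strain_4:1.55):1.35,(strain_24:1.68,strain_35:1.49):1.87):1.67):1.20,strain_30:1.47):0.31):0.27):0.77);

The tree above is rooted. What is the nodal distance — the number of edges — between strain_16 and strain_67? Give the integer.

The MRCA of strain_16 and strain_67 is the root of the tree.
From strain_16 up to that node: 5 branches. From strain_67 up to the same node: 2 branches. Total: 5 + 2 = 7.

7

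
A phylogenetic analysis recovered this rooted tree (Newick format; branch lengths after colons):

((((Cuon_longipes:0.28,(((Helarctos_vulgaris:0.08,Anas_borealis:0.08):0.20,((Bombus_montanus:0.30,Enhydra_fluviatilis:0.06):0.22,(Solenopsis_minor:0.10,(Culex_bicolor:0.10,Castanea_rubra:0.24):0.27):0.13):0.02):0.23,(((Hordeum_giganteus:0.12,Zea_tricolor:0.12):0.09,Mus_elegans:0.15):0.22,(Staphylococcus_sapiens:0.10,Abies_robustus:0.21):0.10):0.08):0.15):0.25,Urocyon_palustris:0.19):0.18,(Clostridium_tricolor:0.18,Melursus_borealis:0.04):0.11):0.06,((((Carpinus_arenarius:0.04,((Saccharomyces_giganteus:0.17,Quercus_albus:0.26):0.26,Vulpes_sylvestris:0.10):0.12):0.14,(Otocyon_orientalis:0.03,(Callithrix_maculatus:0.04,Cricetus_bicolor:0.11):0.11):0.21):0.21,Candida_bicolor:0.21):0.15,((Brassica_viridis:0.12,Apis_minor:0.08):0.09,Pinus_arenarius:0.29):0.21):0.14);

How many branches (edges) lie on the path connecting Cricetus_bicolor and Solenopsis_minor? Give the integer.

The MRCA of Cricetus_bicolor and Solenopsis_minor is the root of the tree.
From Cricetus_bicolor up to that node: 6 branches. From Solenopsis_minor up to the same node: 8 branches. Total: 6 + 8 = 14.

14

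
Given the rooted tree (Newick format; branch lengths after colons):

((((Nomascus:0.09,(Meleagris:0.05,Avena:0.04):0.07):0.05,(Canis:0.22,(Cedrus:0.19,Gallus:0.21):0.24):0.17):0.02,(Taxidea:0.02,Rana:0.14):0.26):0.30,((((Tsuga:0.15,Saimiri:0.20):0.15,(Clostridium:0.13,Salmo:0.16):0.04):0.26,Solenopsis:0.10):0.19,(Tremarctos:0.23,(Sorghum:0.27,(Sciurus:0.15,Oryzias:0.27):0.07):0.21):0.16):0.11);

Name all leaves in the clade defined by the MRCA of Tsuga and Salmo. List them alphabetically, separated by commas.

Clostridium, Saimiri, Salmo, Tsuga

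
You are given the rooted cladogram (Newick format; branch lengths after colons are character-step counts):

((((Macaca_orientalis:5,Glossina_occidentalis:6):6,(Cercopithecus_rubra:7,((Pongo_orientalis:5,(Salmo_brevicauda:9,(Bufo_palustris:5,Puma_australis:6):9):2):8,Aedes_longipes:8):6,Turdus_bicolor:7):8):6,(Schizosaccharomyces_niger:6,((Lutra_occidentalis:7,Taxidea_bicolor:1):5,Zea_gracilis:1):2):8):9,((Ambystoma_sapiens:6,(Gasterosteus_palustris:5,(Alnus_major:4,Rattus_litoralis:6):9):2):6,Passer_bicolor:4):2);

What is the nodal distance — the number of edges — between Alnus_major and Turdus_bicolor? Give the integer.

The MRCA of Alnus_major and Turdus_bicolor is the root of the tree.
From Alnus_major up to that node: 5 branches. From Turdus_bicolor up to the same node: 4 branches. Total: 5 + 4 = 9.

9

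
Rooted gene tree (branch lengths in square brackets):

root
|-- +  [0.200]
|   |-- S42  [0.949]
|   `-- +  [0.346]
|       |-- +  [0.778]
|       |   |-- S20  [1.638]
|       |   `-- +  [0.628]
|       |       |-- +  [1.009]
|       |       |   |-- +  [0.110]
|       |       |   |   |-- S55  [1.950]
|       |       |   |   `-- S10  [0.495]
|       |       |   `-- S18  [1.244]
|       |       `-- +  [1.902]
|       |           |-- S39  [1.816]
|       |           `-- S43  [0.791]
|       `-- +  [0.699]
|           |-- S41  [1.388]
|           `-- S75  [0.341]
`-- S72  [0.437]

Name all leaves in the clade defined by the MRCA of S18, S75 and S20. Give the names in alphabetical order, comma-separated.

Tracing S18: it sits inside ((S55,S10),S18).
Tracing S75: it sits inside (S41,S75).
Tracing S20: it sits inside (S20,(((S55,S10),S18),(S39,S43))).
The smallest clade enclosing all 3 is ((S20,(((S55,S10),S18),(S39,S43))),(S41,S75)); the answer is its 8 terminal taxa in alphabetical order.

S10, S18, S20, S39, S41, S43, S55, S75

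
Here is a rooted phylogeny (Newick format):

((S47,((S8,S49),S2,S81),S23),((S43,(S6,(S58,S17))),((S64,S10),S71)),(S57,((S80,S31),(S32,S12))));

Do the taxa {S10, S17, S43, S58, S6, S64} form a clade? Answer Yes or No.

The MRCA of the listed taxa subtends ((S43,(S6,(S58,S17))),((S64,S10),S71)).
That clade also contains S71, which is not in the proposed group, so the group is not monophyletic.

No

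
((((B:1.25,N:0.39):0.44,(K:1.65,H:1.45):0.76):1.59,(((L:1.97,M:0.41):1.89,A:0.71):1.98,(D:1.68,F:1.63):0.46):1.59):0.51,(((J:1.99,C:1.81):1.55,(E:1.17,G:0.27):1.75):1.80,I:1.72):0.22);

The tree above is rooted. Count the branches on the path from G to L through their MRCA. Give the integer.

9

The MRCA of G and L is the root of the tree.
From G up to that node: 4 branches. From L up to the same node: 5 branches. Total: 4 + 5 = 9.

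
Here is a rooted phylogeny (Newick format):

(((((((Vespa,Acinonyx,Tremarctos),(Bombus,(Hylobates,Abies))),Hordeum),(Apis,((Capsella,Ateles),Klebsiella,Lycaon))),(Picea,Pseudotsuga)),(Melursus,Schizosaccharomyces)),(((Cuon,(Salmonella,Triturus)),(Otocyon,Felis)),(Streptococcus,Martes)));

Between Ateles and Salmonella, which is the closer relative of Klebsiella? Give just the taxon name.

Ateles

The MRCA of Klebsiella and Ateles subtends ((Capsella,Ateles),Klebsiella,Lycaon) (4 taxa).
The MRCA of Klebsiella and Salmonella is the root, subtending the entire tree (23 taxa).
The first is nested inside the second, so Klebsiella shares a more recent common ancestor with Ateles.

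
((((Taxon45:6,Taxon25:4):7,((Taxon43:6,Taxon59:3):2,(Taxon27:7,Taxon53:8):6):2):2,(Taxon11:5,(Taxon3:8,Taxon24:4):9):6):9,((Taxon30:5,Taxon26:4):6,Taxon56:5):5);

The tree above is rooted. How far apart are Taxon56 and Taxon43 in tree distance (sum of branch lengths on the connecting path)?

The path runs Taxon56 → … → MRCA → … → Taxon43; the MRCA is the root of the tree.
Branch lengths along that path: 5 + 5 + 9 + 2 + 2 + 2 + 6 = 31.

31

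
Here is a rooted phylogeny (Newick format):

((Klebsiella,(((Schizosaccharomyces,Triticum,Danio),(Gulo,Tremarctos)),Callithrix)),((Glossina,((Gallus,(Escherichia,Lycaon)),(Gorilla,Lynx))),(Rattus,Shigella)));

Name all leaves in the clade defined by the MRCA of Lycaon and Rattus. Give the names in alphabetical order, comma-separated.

Tracing Lycaon: it sits inside (Escherichia,Lycaon).
Tracing Rattus: it sits inside (Rattus,Shigella).
The smallest clade enclosing both is ((Glossina,((Gallus,(Escherichia,Lycaon)),(Gorilla,Lynx))),(Rattus,Shigella)); the answer is its 8 terminal taxa in alphabetical order.

Escherichia, Gallus, Glossina, Gorilla, Lycaon, Lynx, Rattus, Shigella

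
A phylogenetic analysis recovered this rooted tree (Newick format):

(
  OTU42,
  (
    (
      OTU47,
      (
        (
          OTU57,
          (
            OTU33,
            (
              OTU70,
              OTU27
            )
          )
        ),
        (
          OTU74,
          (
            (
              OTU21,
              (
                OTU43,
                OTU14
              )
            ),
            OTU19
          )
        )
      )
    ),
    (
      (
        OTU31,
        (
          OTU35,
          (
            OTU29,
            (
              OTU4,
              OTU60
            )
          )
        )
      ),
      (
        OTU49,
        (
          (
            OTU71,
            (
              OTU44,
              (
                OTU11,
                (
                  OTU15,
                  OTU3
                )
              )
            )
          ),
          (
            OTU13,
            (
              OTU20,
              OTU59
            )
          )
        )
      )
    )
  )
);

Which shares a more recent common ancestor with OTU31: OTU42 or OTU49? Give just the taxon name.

OTU49

The MRCA of OTU31 and OTU49 subtends ((OTU31,(OTU35,(OTU29,(OTU4,OTU60)))),(OTU49,((OTU71,(OTU44,(OTU11,(OTU15,OTU3)))),(OTU13,(OTU20,OTU59))))) (14 taxa).
The MRCA of OTU31 and OTU42 is the root, subtending the entire tree (25 taxa).
The first is nested inside the second, so OTU31 shares a more recent common ancestor with OTU49.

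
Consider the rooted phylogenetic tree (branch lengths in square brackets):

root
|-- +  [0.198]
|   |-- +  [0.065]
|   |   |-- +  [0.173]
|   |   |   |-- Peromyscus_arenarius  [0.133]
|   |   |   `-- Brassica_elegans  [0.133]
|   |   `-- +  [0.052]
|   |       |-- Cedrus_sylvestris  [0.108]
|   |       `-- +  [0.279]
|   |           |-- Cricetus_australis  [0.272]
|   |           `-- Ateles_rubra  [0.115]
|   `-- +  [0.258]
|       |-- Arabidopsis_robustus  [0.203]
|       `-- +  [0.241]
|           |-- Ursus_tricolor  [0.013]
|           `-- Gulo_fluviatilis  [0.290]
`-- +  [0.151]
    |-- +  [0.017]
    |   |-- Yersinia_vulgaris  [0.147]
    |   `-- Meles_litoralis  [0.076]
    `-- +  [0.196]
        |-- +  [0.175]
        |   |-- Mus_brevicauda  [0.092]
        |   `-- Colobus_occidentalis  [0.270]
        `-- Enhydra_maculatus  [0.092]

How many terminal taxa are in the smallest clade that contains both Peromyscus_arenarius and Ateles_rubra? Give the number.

5

The MRCA of Peromyscus_arenarius and Ateles_rubra is the node subtending ((Peromyscus_arenarius,Brassica_elegans),(Cedrus_sylvestris,(Cricetus_australis,Ateles_rubra))).
That clade contains 5 terminal taxa: Ateles_rubra, Brassica_elegans, Cedrus_sylvestris, Cricetus_australis, Peromyscus_arenarius.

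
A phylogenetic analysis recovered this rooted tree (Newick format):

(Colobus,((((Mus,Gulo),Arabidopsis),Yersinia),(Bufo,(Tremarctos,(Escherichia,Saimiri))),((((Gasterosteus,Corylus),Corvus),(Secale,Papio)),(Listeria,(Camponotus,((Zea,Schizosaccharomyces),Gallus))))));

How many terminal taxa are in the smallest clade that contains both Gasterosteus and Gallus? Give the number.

10

The MRCA of Gasterosteus and Gallus is the node subtending ((((Gasterosteus,Corylus),Corvus),(Secale,Papio)),(Listeria,(Camponotus,((Zea,Schizosaccharomyces),Gallus)))).
That clade contains 10 terminal taxa: Camponotus, Corvus, Corylus, Gallus, Gasterosteus, Listeria, Papio, Schizosaccharomyces, Secale, Zea.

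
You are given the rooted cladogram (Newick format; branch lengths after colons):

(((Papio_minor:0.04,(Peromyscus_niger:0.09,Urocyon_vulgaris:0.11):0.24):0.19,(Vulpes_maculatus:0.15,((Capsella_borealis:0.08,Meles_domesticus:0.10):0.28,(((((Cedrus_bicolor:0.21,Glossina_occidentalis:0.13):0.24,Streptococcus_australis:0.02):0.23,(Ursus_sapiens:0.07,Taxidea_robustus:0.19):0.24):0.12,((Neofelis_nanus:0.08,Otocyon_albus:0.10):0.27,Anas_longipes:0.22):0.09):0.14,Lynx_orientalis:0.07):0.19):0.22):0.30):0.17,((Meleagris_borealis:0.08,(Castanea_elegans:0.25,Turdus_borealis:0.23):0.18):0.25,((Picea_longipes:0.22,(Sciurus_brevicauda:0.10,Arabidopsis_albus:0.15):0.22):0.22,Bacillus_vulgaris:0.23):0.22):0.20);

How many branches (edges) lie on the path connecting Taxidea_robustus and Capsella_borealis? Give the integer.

7

The MRCA of Taxidea_robustus and Capsella_borealis is the node subtending ((Capsella_borealis,Meles_domesticus),(((((Cedrus_bicolor,Glossina_occidentalis),Streptococcus_australis),(Ursus_sapiens,Taxidea_robustus)),((Neofelis_nanus,Otocyon_albus),Anas_longipes)),Lynx_orientalis)).
From Taxidea_robustus up to that node: 5 branches. From Capsella_borealis up to the same node: 2 branches. Total: 5 + 2 = 7.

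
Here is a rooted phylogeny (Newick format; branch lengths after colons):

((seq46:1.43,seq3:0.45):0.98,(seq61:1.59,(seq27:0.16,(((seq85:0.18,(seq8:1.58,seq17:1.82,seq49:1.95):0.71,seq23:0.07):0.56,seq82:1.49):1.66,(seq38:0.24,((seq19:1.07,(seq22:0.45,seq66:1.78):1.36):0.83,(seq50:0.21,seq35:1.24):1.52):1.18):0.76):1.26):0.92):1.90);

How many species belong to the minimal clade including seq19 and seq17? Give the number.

12

The MRCA of seq19 and seq17 is the node subtending (((seq85,(seq8,seq17,seq49),seq23),seq82),(seq38,((seq19,(seq22,seq66)),(seq50,seq35)))).
That clade contains 12 terminal taxa: seq17, seq19, seq22, seq23, seq35, seq38, seq49, seq50, seq66, seq8, seq82, seq85.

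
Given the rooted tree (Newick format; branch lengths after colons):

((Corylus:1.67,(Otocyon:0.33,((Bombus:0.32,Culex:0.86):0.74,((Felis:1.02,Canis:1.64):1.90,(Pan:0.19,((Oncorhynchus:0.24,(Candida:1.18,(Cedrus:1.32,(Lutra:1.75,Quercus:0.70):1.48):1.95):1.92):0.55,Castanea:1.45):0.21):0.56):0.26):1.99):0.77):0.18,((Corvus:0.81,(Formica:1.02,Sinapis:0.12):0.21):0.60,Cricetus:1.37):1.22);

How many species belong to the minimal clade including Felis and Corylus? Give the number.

The MRCA of Felis and Corylus is the node subtending (Corylus,(Otocyon,((Bombus,Culex),((Felis,Canis),(Pan,((Oncorhynchus,(Candida,(Cedrus,(Lutra,Quercus)))),Castanea)))))).
That clade contains 13 terminal taxa: Bombus, Candida, Canis, Castanea, Cedrus, Corylus, Culex, Felis, Lutra, Oncorhynchus, Otocyon, Pan, Quercus.

13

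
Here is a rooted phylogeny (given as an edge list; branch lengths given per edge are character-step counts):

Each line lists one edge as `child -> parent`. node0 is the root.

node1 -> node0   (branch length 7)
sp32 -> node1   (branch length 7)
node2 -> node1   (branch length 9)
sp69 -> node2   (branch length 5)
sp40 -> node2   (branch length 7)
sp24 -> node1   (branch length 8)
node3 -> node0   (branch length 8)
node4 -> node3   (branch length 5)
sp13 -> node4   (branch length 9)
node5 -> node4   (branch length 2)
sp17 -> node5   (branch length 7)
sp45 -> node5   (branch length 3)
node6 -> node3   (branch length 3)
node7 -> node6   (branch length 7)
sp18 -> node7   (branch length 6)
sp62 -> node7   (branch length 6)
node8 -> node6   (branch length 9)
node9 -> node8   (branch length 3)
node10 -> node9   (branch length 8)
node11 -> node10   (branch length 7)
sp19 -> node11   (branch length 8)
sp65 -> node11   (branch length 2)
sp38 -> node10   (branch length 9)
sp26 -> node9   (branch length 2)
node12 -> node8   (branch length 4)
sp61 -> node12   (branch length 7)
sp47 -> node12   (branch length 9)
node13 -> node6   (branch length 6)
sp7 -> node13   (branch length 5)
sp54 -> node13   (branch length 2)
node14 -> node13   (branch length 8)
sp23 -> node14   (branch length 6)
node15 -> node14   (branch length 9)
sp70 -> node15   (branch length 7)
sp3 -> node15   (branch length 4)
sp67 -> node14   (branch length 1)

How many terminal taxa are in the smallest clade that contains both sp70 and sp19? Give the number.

14

The MRCA of sp70 and sp19 is the node subtending ((sp18,sp62),((((sp19,sp65),sp38),sp26),(sp61,sp47)),(sp7,sp54,(sp23,(sp70,sp3),sp67))).
That clade contains 14 terminal taxa: sp18, sp19, sp23, sp26, sp3, sp38, sp47, sp54, sp61, sp62, sp65, sp67, sp7, sp70.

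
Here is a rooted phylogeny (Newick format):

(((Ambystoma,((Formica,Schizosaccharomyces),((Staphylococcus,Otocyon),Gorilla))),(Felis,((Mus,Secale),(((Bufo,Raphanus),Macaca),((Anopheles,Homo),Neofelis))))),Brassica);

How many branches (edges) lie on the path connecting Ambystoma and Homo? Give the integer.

8

The MRCA of Ambystoma and Homo is the node subtending ((Ambystoma,((Formica,Schizosaccharomyces),((Staphylococcus,Otocyon),Gorilla))),(Felis,((Mus,Secale),(((Bufo,Raphanus),Macaca),((Anopheles,Homo),Neofelis))))).
From Ambystoma up to that node: 2 branches. From Homo up to the same node: 6 branches. Total: 2 + 6 = 8.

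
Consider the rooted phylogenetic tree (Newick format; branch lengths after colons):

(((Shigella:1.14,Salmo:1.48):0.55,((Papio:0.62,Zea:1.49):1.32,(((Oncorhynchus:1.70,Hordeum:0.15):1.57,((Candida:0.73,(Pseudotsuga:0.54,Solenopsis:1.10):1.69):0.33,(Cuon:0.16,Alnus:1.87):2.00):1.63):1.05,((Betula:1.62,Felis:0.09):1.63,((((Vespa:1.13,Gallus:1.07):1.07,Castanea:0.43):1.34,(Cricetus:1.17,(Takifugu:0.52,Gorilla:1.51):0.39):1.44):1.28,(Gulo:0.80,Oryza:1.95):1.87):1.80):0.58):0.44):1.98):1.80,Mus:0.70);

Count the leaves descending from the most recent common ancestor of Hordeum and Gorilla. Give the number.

The MRCA of Hordeum and Gorilla is the node subtending (((Oncorhynchus,Hordeum),((Candida,(Pseudotsuga,Solenopsis)),(Cuon,Alnus))),((Betula,Felis),((((Vespa,Gallus),Castanea),(Cricetus,(Takifugu,Gorilla))),(Gulo,Oryza)))).
That clade contains 17 terminal taxa: Alnus, Betula, Candida, Castanea, Cricetus, Cuon, Felis, Gallus, Gorilla, Gulo, Hordeum, Oncorhynchus, Oryza, Pseudotsuga, Solenopsis, Takifugu, Vespa.

17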